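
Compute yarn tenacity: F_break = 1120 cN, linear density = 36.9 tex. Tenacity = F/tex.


Formula: Tenacity = Breaking force / Linear density
Tenacity = 1120 cN / 36.9 tex
Tenacity = 30.35 cN/tex

30.35 cN/tex


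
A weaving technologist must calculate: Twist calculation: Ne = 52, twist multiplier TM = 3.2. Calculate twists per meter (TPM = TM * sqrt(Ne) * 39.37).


Formula: TPM = TM * sqrt(Ne) * 39.37
Step 1: sqrt(Ne) = sqrt(52) = 7.2111
Step 2: TM * sqrt(Ne) = 3.2 * 7.2111 = 23.0755
Step 3: TPM = 23.0755 * 39.37 = 908 twists/m

908 twists/m


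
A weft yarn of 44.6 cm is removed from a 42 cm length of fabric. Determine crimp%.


Formula: Crimp% = ((L_yarn - L_fabric) / L_fabric) * 100
Step 1: Extension = 44.6 - 42 = 2.6 cm
Step 2: Crimp% = (2.6 / 42) * 100
Step 3: Crimp% = 0.061905 * 100 = 6.1905% ≈ 6.2%

6.2%


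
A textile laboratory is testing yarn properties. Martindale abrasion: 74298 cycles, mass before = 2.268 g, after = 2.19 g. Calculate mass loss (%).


Formula: Mass loss% = ((m_before - m_after) / m_before) * 100
Step 1: Mass loss = 2.268 - 2.19 = 0.078 g
Step 2: Ratio = 0.078 / 2.268 = 0.0343915
Step 3: Mass loss% = 0.0343915 * 100 = 3.43915% ≈ 3.44%

3.44%


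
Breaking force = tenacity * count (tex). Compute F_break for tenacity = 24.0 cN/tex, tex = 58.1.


Formula: Breaking force = Tenacity * Linear density
F = 24.0 cN/tex * 58.1 tex
F = 1394.40 cN

1394.40 cN


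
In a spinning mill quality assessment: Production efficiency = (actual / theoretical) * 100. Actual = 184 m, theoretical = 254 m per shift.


Formula: Efficiency% = (Actual output / Theoretical output) * 100
Efficiency% = (184 / 254) * 100
Efficiency% = 0.724409 * 100 = 72.4409% ≈ 72.4%

72.4%


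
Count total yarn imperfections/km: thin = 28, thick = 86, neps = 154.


Formula: Total = thin places + thick places + neps
Total = 28 + 86 + 154
Total = 268 imperfections/km

268 imperfections/km


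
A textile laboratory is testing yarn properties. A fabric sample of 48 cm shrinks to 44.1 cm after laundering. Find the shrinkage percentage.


Formula: Shrinkage% = ((L_before - L_after) / L_before) * 100
Step 1: Shrinkage = 48 - 44.1 = 3.9 cm
Step 2: Shrinkage% = (3.9 / 48) * 100
Step 3: Shrinkage% = 0.08125 * 100 = 8.125% ≈ 8.1%

8.1%


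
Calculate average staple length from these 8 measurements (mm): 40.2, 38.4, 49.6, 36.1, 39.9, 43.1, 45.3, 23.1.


Formula: Mean = sum of lengths / count
Sum = 40.2 + 38.4 + 49.6 + 36.1 + 39.9 + 43.1 + 45.3 + 23.1
Sum = 315.7 mm
Mean = 315.7 / 8 = 39.46 mm

39.46 mm


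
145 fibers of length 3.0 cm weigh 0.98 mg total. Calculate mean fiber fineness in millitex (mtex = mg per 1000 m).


Formula: fineness (mtex) = mass (mg) / total length (km) = (mass_mg / total_length_m) * 1000
Step 1: Convert fiber length: 3.0 cm = 0.03 m
Step 2: Total fiber length = 145 * 0.03 = 4.35 m
Step 3: Linear density = 0.98 mg / 4.35 m = 0.2253 mg/m
Step 4: fineness = 0.2253 * 1000 = 225.3 mtex

225.3 mtex


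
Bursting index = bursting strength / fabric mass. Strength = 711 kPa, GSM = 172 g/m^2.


Formula: Bursting Index = Bursting Strength / Fabric GSM
BI = 711 kPa / 172 g/m^2
BI = 4.134 kPa/(g/m^2)

4.134 kPa/(g/m^2)


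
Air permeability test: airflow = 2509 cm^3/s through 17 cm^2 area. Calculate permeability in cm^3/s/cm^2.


Formula: Air Permeability = Airflow / Test Area
AP = 2509 cm^3/s / 17 cm^2
AP = 147.6 cm^3/s/cm^2

147.6 cm^3/s/cm^2


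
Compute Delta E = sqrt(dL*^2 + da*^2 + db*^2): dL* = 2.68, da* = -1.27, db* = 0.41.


Formula: Delta E = sqrt(dL*^2 + da*^2 + db*^2)
Step 1: dL*^2 = 2.68^2 = 7.1824
Step 2: da*^2 = (-1.27)^2 = 1.6129
Step 3: db*^2 = 0.41^2 = 0.1681
Step 4: Sum = 7.1824 + 1.6129 + 0.1681 = 8.9634
Step 5: Delta E = sqrt(8.9634) = 2.99

2.99 Delta E


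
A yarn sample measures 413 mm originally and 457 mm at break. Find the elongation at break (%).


Formula: Elongation (%) = ((L_break - L0) / L0) * 100
Step 1: Extension = 457 - 413 = 44 mm
Step 2: Elongation = (44 / 413) * 100
Step 3: Elongation = 0.106538 * 100 = 10.6538% ≈ 10.7%

10.7%


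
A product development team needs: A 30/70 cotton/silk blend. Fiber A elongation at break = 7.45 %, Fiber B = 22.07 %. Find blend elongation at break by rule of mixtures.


Formula: Blend property = (fraction_A * property_A) + (fraction_B * property_B)
Step 1: Contribution A = 30/100 * 7.45 % = 2.235 %
Step 2: Contribution B = 70/100 * 22.07 % = 15.449 %
Step 3: Blend elongation at break = 2.235 + 15.449 = 17.684 %

17.684 %


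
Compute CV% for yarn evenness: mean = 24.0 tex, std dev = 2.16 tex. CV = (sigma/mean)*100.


Formula: CV% = (standard deviation / mean) * 100
Step 1: Ratio = 2.16 / 24.0 = 0.09
Step 2: CV% = 0.09 * 100 = 9.0%

9.0%


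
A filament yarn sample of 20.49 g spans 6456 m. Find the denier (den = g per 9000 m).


Formula: den = (mass_g / length_m) * 9000
Substituting: den = (20.49 / 6456) * 9000
Intermediate: 20.49 / 6456 = 0.00317379 g/m
den = 0.00317379 * 9000 = 28.6 denier

28.6 denier


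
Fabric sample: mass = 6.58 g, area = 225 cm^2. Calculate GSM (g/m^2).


Formula: GSM = mass_g / area_m2
Step 1: Convert area: 225 cm^2 = 225 / 10000 = 0.0225 m^2
Step 2: GSM = 6.58 g / 0.0225 m^2 = 292.4 g/m^2

292.4 g/m^2


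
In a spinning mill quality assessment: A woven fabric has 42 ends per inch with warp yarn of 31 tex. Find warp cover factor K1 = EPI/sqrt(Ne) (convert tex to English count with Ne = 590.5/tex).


Formula: K1 = EPI / sqrt(Ne), with Ne = 590.5 / tex_warp
Step 1: Ne = 590.5 / 31 = 19.048
Step 2: sqrt(Ne) = sqrt(19.048) = 4.3644
Step 3: K1 = 42 / 4.3644 = 9.6

9.6


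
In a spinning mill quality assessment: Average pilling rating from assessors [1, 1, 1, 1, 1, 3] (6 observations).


Formula: Mean = sum / count
Sum = 1 + 1 + 1 + 1 + 1 + 3 = 8
Mean = 8 / 6 = 1.3

1.3


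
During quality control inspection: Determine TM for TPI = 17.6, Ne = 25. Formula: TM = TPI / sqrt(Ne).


Formula: TM = TPI / sqrt(Ne)
Step 1: sqrt(Ne) = sqrt(25) = 5
Step 2: TM = 17.6 / 5 = 3.52

3.52 TM


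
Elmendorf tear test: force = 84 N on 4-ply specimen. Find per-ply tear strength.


Formula: Per-ply strength = Total force / Number of plies
Per-ply = 84 N / 4
Per-ply = 21 N

21 N


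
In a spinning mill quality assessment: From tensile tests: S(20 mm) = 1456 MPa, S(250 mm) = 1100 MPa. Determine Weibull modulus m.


Formula: m = ln(L1/L2) / ln(S2/S1)
Step 1: ln(L1/L2) = ln(20/250) = -2.52573
Step 2: S2/S1 = 1100/1456 = 0.75549
Step 3: ln(S2/S1) = ln(0.75549) = -0.28039
Step 4: m = -2.52573 / -0.28039 = 9.01

9.01 (Weibull m)


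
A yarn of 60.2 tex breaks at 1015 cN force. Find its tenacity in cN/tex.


Formula: Tenacity = Breaking force / Linear density
Tenacity = 1015 cN / 60.2 tex
Tenacity = 16.86 cN/tex

16.86 cN/tex


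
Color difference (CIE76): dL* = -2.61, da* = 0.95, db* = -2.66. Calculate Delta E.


Formula: Delta E = sqrt(dL*^2 + da*^2 + db*^2)
Step 1: dL*^2 = (-2.61)^2 = 6.8121
Step 2: da*^2 = 0.95^2 = 0.9025
Step 3: db*^2 = (-2.66)^2 = 7.0756
Step 4: Sum = 6.8121 + 0.9025 + 7.0756 = 14.7902
Step 5: Delta E = sqrt(14.7902) = 3.85

3.85 Delta E


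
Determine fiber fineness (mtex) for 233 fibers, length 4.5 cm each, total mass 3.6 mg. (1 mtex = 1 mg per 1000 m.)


Formula: fineness (mtex) = mass (mg) / total length (km) = (mass_mg / total_length_m) * 1000
Step 1: Convert fiber length: 4.5 cm = 0.045 m
Step 2: Total fiber length = 233 * 0.045 = 10.485 m
Step 3: Linear density = 3.6 mg / 10.485 m = 0.3433 mg/m
Step 4: fineness = 0.3433 * 1000 = 343.3 mtex

343.3 mtex


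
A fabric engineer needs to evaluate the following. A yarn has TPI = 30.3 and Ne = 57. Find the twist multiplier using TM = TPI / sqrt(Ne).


Formula: TM = TPI / sqrt(Ne)
Step 1: sqrt(Ne) = sqrt(57) = 7.5498
Step 2: TM = 30.3 / 7.5498 = 4.01

4.01 TM


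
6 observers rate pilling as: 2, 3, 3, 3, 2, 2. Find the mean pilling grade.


Formula: Mean = sum / count
Sum = 2 + 3 + 3 + 3 + 2 + 2 = 15
Mean = 15 / 6 = 2.5

2.5


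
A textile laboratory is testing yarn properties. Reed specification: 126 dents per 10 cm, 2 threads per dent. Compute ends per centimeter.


Formula: EPC = (dents per 10 cm * ends per dent) / 10
Step 1: Total ends per 10 cm = 126 * 2 = 252
Step 2: EPC = 252 / 10 = 25.2 ends/cm

25.2 ends/cm


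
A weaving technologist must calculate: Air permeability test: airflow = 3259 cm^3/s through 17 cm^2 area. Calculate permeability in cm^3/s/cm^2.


Formula: Air Permeability = Airflow / Test Area
AP = 3259 cm^3/s / 17 cm^2
AP = 191.7 cm^3/s/cm^2

191.7 cm^3/s/cm^2


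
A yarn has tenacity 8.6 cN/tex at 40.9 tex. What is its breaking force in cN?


Formula: Breaking force = Tenacity * Linear density
F = 8.6 cN/tex * 40.9 tex
F = 351.74 cN

351.74 cN


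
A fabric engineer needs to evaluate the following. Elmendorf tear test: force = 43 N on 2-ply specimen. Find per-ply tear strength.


Formula: Per-ply strength = Total force / Number of plies
Per-ply = 43 N / 2
Per-ply = 21.5 N

21.5 N


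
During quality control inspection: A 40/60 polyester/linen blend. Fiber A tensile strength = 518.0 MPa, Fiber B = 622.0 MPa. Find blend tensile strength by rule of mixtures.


Formula: Blend property = (fraction_A * property_A) + (fraction_B * property_B)
Step 1: Contribution A = 40/100 * 518.0 MPa = 207.2 MPa
Step 2: Contribution B = 60/100 * 622.0 MPa = 373.2 MPa
Step 3: Blend tensile strength = 207.2 + 373.2 = 580.4 MPa

580.4 MPa


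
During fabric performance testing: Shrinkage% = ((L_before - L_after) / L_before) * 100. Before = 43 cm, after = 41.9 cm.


Formula: Shrinkage% = ((L_before - L_after) / L_before) * 100
Step 1: Shrinkage = 43 - 41.9 = 1.1 cm
Step 2: Shrinkage% = (1.1 / 43) * 100
Step 3: Shrinkage% = 0.025581 * 100 = 2.5581% ≈ 2.6%

2.6%


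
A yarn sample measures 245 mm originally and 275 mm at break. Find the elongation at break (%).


Formula: Elongation (%) = ((L_break - L0) / L0) * 100
Step 1: Extension = 275 - 245 = 30 mm
Step 2: Elongation = (30 / 245) * 100
Step 3: Elongation = 0.122449 * 100 = 12.2449% ≈ 12.2%

12.2%


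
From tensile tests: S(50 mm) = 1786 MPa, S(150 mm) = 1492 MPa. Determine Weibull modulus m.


Formula: m = ln(L1/L2) / ln(S2/S1)
Step 1: ln(L1/L2) = ln(50/150) = -1.09861
Step 2: S2/S1 = 1492/1786 = 0.83539
Step 3: ln(S2/S1) = ln(0.83539) = -0.17986
Step 4: m = -1.09861 / -0.17986 = 6.11

6.11 (Weibull m)


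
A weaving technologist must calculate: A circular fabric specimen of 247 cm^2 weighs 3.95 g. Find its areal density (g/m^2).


Formula: GSM = mass_g / area_m2
Step 1: Convert area: 247 cm^2 = 247 / 10000 = 0.0247 m^2
Step 2: GSM = 3.95 g / 0.0247 m^2 = 159.9 g/m^2

159.9 g/m^2


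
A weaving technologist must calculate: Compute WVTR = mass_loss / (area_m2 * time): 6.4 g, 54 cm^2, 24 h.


Formula: WVTR = mass_loss / (area * time)
Step 1: Convert area: 54 cm^2 = 0.0054 m^2
Step 2: WVTR = 6.4 g / (0.0054 m^2 * 24 h)
Step 3: WVTR = 6.4 / 0.1296 = 49.4 g/m^2/h

49.4 g/m^2/h


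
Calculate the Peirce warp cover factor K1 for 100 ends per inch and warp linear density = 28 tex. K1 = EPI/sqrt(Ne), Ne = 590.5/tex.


Formula: K1 = EPI / sqrt(Ne), with Ne = 590.5 / tex_warp
Step 1: Ne = 590.5 / 28 = 21.089
Step 2: sqrt(Ne) = sqrt(21.089) = 4.5923
Step 3: K1 = 100 / 4.5923 = 21.8

21.8


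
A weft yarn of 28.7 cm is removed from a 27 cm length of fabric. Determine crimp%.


Formula: Crimp% = ((L_yarn - L_fabric) / L_fabric) * 100
Step 1: Extension = 28.7 - 27 = 1.7 cm
Step 2: Crimp% = (1.7 / 27) * 100
Step 3: Crimp% = 0.062963 * 100 = 6.2963% ≈ 6.3%

6.3%


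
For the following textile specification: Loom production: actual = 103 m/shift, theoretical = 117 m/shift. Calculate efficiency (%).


Formula: Efficiency% = (Actual output / Theoretical output) * 100
Efficiency% = (103 / 117) * 100
Efficiency% = 0.880342 * 100 = 88.0342% ≈ 88.0%

88.0%


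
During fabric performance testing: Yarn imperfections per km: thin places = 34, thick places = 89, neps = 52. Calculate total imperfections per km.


Formula: Total = thin places + thick places + neps
Total = 34 + 89 + 52
Total = 175 imperfections/km

175 imperfections/km


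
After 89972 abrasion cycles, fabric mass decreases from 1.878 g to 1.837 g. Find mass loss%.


Formula: Mass loss% = ((m_before - m_after) / m_before) * 100
Step 1: Mass loss = 1.878 - 1.837 = 0.041 g
Step 2: Ratio = 0.041 / 1.878 = 0.0218317
Step 3: Mass loss% = 0.0218317 * 100 = 2.18317% ≈ 2.18%

2.18%


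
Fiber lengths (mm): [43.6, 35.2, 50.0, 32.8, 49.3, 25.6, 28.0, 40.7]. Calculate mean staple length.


Formula: Mean = sum of lengths / count
Sum = 43.6 + 35.2 + 50.0 + 32.8 + 49.3 + 25.6 + 28.0 + 40.7
Sum = 305.2 mm
Mean = 305.2 / 8 = 38.15 mm

38.15 mm


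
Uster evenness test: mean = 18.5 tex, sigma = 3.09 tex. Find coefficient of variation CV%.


Formula: CV% = (standard deviation / mean) * 100
Step 1: Ratio = 3.09 / 18.5 = 0.167027
Step 2: CV% = 0.167027 * 100 = 16.7027% ≈ 16.7%

16.7%


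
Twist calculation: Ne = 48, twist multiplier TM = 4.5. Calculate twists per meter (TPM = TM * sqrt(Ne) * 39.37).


Formula: TPM = TM * sqrt(Ne) * 39.37
Step 1: sqrt(Ne) = sqrt(48) = 6.9282
Step 2: TM * sqrt(Ne) = 4.5 * 6.9282 = 31.1769
Step 3: TPM = 31.1769 * 39.37 = 1227 twists/m

1227 twists/m


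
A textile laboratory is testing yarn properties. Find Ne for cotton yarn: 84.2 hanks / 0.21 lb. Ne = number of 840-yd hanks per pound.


Formula: Ne = hanks / mass_lb
Substituting: Ne = 84.2 / 0.21
Ne = 401.0

401.0 Ne


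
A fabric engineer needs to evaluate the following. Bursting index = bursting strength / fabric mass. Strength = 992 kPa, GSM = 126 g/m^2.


Formula: Bursting Index = Bursting Strength / Fabric GSM
BI = 992 kPa / 126 g/m^2
BI = 7.873 kPa/(g/m^2)

7.873 kPa/(g/m^2)


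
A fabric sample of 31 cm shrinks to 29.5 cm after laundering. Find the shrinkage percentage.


Formula: Shrinkage% = ((L_before - L_after) / L_before) * 100
Step 1: Shrinkage = 31 - 29.5 = 1.5 cm
Step 2: Shrinkage% = (1.5 / 31) * 100
Step 3: Shrinkage% = 0.048387 * 100 = 4.8387% ≈ 4.8%

4.8%


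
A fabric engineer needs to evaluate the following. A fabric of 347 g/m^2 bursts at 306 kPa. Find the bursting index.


Formula: Bursting Index = Bursting Strength / Fabric GSM
BI = 306 kPa / 347 g/m^2
BI = 0.882 kPa/(g/m^2)

0.882 kPa/(g/m^2)


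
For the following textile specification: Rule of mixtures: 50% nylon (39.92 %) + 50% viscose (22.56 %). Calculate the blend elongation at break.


Formula: Blend property = (fraction_A * property_A) + (fraction_B * property_B)
Step 1: Contribution A = 50/100 * 39.92 % = 19.96 %
Step 2: Contribution B = 50/100 * 22.56 % = 11.28 %
Step 3: Blend elongation at break = 19.96 + 11.28 = 31.24 %

31.24 %


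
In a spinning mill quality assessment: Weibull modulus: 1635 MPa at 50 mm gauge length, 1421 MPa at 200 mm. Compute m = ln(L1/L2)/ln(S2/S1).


Formula: m = ln(L1/L2) / ln(S2/S1)
Step 1: ln(L1/L2) = ln(50/200) = -1.38629
Step 2: S2/S1 = 1421/1635 = 0.86911
Step 3: ln(S2/S1) = ln(0.86911) = -0.14029
Step 4: m = -1.38629 / -0.14029 = 9.88

9.88 (Weibull m)


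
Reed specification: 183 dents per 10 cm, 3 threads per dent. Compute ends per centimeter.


Formula: EPC = (dents per 10 cm * ends per dent) / 10
Step 1: Total ends per 10 cm = 183 * 3 = 549
Step 2: EPC = 549 / 10 = 54.9 ends/cm

54.9 ends/cm


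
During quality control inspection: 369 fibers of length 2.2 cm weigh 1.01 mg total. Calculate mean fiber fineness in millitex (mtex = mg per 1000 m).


Formula: fineness (mtex) = mass (mg) / total length (km) = (mass_mg / total_length_m) * 1000
Step 1: Convert fiber length: 2.2 cm = 0.022 m
Step 2: Total fiber length = 369 * 0.022 = 8.118 m
Step 3: Linear density = 1.01 mg / 8.118 m = 0.1244 mg/m
Step 4: fineness = 0.1244 * 1000 = 124.4 mtex

124.4 mtex


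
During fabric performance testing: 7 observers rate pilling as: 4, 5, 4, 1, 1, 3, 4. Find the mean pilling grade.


Formula: Mean = sum / count
Sum = 4 + 5 + 4 + 1 + 1 + 3 + 4 = 22
Mean = 22 / 7 = 3.1

3.1


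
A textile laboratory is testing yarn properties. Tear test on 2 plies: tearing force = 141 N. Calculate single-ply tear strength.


Formula: Per-ply strength = Total force / Number of plies
Per-ply = 141 N / 2
Per-ply = 70.5 N

70.5 N


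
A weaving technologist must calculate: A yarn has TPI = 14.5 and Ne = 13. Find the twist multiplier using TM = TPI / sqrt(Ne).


Formula: TM = TPI / sqrt(Ne)
Step 1: sqrt(Ne) = sqrt(13) = 3.6056
Step 2: TM = 14.5 / 3.6056 = 4.02

4.02 TM


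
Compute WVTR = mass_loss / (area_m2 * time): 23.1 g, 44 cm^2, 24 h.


Formula: WVTR = mass_loss / (area * time)
Step 1: Convert area: 44 cm^2 = 0.0044 m^2
Step 2: WVTR = 23.1 g / (0.0044 m^2 * 24 h)
Step 3: WVTR = 23.1 / 0.1056 = 218.8 g/m^2/h

218.8 g/m^2/h


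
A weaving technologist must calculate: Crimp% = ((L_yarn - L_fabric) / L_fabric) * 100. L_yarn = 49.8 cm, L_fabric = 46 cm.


Formula: Crimp% = ((L_yarn - L_fabric) / L_fabric) * 100
Step 1: Extension = 49.8 - 46 = 3.8 cm
Step 2: Crimp% = (3.8 / 46) * 100
Step 3: Crimp% = 0.082609 * 100 = 8.2609% ≈ 8.3%

8.3%


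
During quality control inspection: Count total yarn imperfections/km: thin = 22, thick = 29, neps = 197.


Formula: Total = thin places + thick places + neps
Total = 22 + 29 + 197
Total = 248 imperfections/km

248 imperfections/km


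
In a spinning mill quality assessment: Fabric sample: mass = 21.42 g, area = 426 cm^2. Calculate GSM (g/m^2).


Formula: GSM = mass_g / area_m2
Step 1: Convert area: 426 cm^2 = 426 / 10000 = 0.0426 m^2
Step 2: GSM = 21.42 g / 0.0426 m^2 = 502.8 g/m^2

502.8 g/m^2


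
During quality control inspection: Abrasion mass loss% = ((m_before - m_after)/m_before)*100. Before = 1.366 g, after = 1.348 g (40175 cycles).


Formula: Mass loss% = ((m_before - m_after) / m_before) * 100
Step 1: Mass loss = 1.366 - 1.348 = 0.018 g
Step 2: Ratio = 0.018 / 1.366 = 0.0131772
Step 3: Mass loss% = 0.0131772 * 100 = 1.31772% ≈ 1.32%

1.32%


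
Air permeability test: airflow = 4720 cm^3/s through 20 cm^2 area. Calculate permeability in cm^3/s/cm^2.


Formula: Air Permeability = Airflow / Test Area
AP = 4720 cm^3/s / 20 cm^2
AP = 236.0 cm^3/s/cm^2

236.0 cm^3/s/cm^2


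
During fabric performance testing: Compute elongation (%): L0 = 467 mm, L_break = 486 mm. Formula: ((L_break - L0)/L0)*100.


Formula: Elongation (%) = ((L_break - L0) / L0) * 100
Step 1: Extension = 486 - 467 = 19 mm
Step 2: Elongation = (19 / 467) * 100
Step 3: Elongation = 0.040685 * 100 = 4.0685% ≈ 4.1%

4.1%


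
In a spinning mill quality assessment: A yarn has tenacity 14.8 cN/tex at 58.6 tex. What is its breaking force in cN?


Formula: Breaking force = Tenacity * Linear density
F = 14.8 cN/tex * 58.6 tex
F = 867.28 cN

867.28 cN


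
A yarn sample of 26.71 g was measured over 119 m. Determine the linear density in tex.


Formula: Tex = (mass_g / length_m) * 1000
Substituting: Tex = (26.71 / 119) * 1000
Intermediate: 26.71 / 119 = 0.22445378 g/m
Tex = 0.22445378 * 1000 = 224.45 tex

224.45 tex


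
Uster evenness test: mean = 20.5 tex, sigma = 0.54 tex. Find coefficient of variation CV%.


Formula: CV% = (standard deviation / mean) * 100
Step 1: Ratio = 0.54 / 20.5 = 0.026341
Step 2: CV% = 0.026341 * 100 = 2.6341% ≈ 2.6%

2.6%


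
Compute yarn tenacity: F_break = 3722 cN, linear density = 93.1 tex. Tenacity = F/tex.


Formula: Tenacity = Breaking force / Linear density
Tenacity = 3722 cN / 93.1 tex
Tenacity = 39.98 cN/tex

39.98 cN/tex


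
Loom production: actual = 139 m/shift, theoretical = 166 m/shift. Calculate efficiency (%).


Formula: Efficiency% = (Actual output / Theoretical output) * 100
Efficiency% = (139 / 166) * 100
Efficiency% = 0.837349 * 100 = 83.7349% ≈ 83.7%

83.7%


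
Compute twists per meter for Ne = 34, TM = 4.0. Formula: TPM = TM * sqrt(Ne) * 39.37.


Formula: TPM = TM * sqrt(Ne) * 39.37
Step 1: sqrt(Ne) = sqrt(34) = 5.831
Step 2: TM * sqrt(Ne) = 4.0 * 5.831 = 23.324
Step 3: TPM = 23.324 * 39.37 = 918 twists/m

918 twists/m


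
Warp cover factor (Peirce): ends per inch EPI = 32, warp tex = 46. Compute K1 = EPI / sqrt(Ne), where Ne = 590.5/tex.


Formula: K1 = EPI / sqrt(Ne), with Ne = 590.5 / tex_warp
Step 1: Ne = 590.5 / 46 = 12.837
Step 2: sqrt(Ne) = sqrt(12.837) = 3.5829
Step 3: K1 = 32 / 3.5829 = 8.9

8.9


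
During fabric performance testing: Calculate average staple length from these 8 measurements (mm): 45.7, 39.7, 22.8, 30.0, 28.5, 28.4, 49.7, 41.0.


Formula: Mean = sum of lengths / count
Sum = 45.7 + 39.7 + 22.8 + 30.0 + 28.5 + 28.4 + 49.7 + 41.0
Sum = 285.8 mm
Mean = 285.8 / 8 = 35.73 mm

35.73 mm


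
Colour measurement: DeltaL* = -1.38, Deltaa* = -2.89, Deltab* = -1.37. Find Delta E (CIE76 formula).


Formula: Delta E = sqrt(dL*^2 + da*^2 + db*^2)
Step 1: dL*^2 = (-1.38)^2 = 1.9044
Step 2: da*^2 = (-2.89)^2 = 8.3521
Step 3: db*^2 = (-1.37)^2 = 1.8769
Step 4: Sum = 1.9044 + 8.3521 + 1.8769 = 12.1334
Step 5: Delta E = sqrt(12.1334) = 3.48

3.48 Delta E


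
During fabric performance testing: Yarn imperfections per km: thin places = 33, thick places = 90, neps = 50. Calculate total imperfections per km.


Formula: Total = thin places + thick places + neps
Total = 33 + 90 + 50
Total = 173 imperfections/km

173 imperfections/km


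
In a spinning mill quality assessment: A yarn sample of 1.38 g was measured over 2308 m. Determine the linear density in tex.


Formula: Tex = (mass_g / length_m) * 1000
Substituting: Tex = (1.38 / 2308) * 1000
Intermediate: 1.38 / 2308 = 0.00059792 g/m
Tex = 0.00059792 * 1000 = 0.60 tex

0.60 tex


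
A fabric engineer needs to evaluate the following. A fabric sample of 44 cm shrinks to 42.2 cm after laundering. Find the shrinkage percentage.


Formula: Shrinkage% = ((L_before - L_after) / L_before) * 100
Step 1: Shrinkage = 44 - 42.2 = 1.8 cm
Step 2: Shrinkage% = (1.8 / 44) * 100
Step 3: Shrinkage% = 0.040909 * 100 = 4.0909% ≈ 4.1%

4.1%


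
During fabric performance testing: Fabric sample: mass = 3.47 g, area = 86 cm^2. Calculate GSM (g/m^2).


Formula: GSM = mass_g / area_m2
Step 1: Convert area: 86 cm^2 = 86 / 10000 = 0.0086 m^2
Step 2: GSM = 3.47 g / 0.0086 m^2 = 403.5 g/m^2

403.5 g/m^2


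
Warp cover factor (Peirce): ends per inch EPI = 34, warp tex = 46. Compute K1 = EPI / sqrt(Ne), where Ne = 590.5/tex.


Formula: K1 = EPI / sqrt(Ne), with Ne = 590.5 / tex_warp
Step 1: Ne = 590.5 / 46 = 12.837
Step 2: sqrt(Ne) = sqrt(12.837) = 3.5829
Step 3: K1 = 34 / 3.5829 = 9.5

9.5


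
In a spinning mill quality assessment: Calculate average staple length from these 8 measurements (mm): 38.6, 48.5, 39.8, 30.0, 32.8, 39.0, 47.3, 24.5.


Formula: Mean = sum of lengths / count
Sum = 38.6 + 48.5 + 39.8 + 30.0 + 32.8 + 39.0 + 47.3 + 24.5
Sum = 300.5 mm
Mean = 300.5 / 8 = 37.56 mm

37.56 mm


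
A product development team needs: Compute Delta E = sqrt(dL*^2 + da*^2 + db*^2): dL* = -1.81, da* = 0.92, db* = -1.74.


Formula: Delta E = sqrt(dL*^2 + da*^2 + db*^2)
Step 1: dL*^2 = (-1.81)^2 = 3.2761
Step 2: da*^2 = 0.92^2 = 0.8464
Step 3: db*^2 = (-1.74)^2 = 3.0276
Step 4: Sum = 3.2761 + 0.8464 + 3.0276 = 7.1501
Step 5: Delta E = sqrt(7.1501) = 2.67

2.67 Delta E


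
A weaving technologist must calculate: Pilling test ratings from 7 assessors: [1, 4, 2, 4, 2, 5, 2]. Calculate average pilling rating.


Formula: Mean = sum / count
Sum = 1 + 4 + 2 + 4 + 2 + 5 + 2 = 20
Mean = 20 / 7 = 2.9

2.9


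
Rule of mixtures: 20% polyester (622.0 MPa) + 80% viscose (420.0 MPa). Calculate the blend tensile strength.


Formula: Blend property = (fraction_A * property_A) + (fraction_B * property_B)
Step 1: Contribution A = 20/100 * 622.0 MPa = 124.4 MPa
Step 2: Contribution B = 80/100 * 420.0 MPa = 336.0 MPa
Step 3: Blend tensile strength = 124.4 + 336.0 = 460.4 MPa

460.4 MPa


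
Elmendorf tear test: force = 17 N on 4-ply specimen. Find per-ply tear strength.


Formula: Per-ply strength = Total force / Number of plies
Per-ply = 17 N / 4
Per-ply = 4.25 N

4.25 N


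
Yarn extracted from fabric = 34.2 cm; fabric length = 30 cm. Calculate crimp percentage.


Formula: Crimp% = ((L_yarn - L_fabric) / L_fabric) * 100
Step 1: Extension = 34.2 - 30 = 4.2 cm
Step 2: Crimp% = (4.2 / 30) * 100
Step 3: Crimp% = 0.14 * 100 = 14.0%

14.0%


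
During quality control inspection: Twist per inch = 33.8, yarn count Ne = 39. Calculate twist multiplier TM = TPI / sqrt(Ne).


Formula: TM = TPI / sqrt(Ne)
Step 1: sqrt(Ne) = sqrt(39) = 6.245
Step 2: TM = 33.8 / 6.245 = 5.41

5.41 TM


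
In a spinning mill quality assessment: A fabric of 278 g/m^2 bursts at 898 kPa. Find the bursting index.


Formula: Bursting Index = Bursting Strength / Fabric GSM
BI = 898 kPa / 278 g/m^2
BI = 3.230 kPa/(g/m^2)

3.230 kPa/(g/m^2)


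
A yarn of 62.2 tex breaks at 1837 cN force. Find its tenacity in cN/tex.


Formula: Tenacity = Breaking force / Linear density
Tenacity = 1837 cN / 62.2 tex
Tenacity = 29.53 cN/tex

29.53 cN/tex


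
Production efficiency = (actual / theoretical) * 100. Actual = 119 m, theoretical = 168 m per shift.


Formula: Efficiency% = (Actual output / Theoretical output) * 100
Efficiency% = (119 / 168) * 100
Efficiency% = 0.708333 * 100 = 70.8333% ≈ 70.8%

70.8%


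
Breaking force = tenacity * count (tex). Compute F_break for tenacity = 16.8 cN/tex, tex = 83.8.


Formula: Breaking force = Tenacity * Linear density
F = 16.8 cN/tex * 83.8 tex
F = 1407.84 cN

1407.84 cN


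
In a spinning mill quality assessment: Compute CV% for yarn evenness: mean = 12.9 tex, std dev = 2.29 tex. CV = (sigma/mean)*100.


Formula: CV% = (standard deviation / mean) * 100
Step 1: Ratio = 2.29 / 12.9 = 0.177519
Step 2: CV% = 0.177519 * 100 = 17.7519% ≈ 17.8%

17.8%


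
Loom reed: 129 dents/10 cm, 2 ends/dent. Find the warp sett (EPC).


Formula: EPC = (dents per 10 cm * ends per dent) / 10
Step 1: Total ends per 10 cm = 129 * 2 = 258
Step 2: EPC = 258 / 10 = 25.8 ends/cm

25.8 ends/cm


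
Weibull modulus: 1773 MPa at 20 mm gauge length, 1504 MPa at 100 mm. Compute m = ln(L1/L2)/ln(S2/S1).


Formula: m = ln(L1/L2) / ln(S2/S1)
Step 1: ln(L1/L2) = ln(20/100) = -1.60944
Step 2: S2/S1 = 1504/1773 = 0.84828
Step 3: ln(S2/S1) = ln(0.84828) = -0.16454
Step 4: m = -1.60944 / -0.16454 = 9.78

9.78 (Weibull m)


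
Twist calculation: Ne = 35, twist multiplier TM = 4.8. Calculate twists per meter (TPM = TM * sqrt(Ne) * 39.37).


Formula: TPM = TM * sqrt(Ne) * 39.37
Step 1: sqrt(Ne) = sqrt(35) = 5.9161
Step 2: TM * sqrt(Ne) = 4.8 * 5.9161 = 28.3973
Step 3: TPM = 28.3973 * 39.37 = 1118 twists/m

1118 twists/m


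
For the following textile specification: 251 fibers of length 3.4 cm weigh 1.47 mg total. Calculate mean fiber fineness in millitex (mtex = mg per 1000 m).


Formula: fineness (mtex) = mass (mg) / total length (km) = (mass_mg / total_length_m) * 1000
Step 1: Convert fiber length: 3.4 cm = 0.034 m
Step 2: Total fiber length = 251 * 0.034 = 8.534 m
Step 3: Linear density = 1.47 mg / 8.534 m = 0.1723 mg/m
Step 4: fineness = 0.1723 * 1000 = 172.3 mtex

172.3 mtex


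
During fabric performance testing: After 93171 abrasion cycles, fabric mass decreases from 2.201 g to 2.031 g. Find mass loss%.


Formula: Mass loss% = ((m_before - m_after) / m_before) * 100
Step 1: Mass loss = 2.201 - 2.031 = 0.17 g
Step 2: Ratio = 0.17 / 2.201 = 0.0772376
Step 3: Mass loss% = 0.0772376 * 100 = 7.72376% ≈ 7.72%

7.72%


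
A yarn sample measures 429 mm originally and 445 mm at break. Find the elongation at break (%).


Formula: Elongation (%) = ((L_break - L0) / L0) * 100
Step 1: Extension = 445 - 429 = 16 mm
Step 2: Elongation = (16 / 429) * 100
Step 3: Elongation = 0.037296 * 100 = 3.7296% ≈ 3.7%

3.7%


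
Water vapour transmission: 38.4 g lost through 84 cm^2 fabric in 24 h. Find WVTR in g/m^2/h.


Formula: WVTR = mass_loss / (area * time)
Step 1: Convert area: 84 cm^2 = 0.0084 m^2
Step 2: WVTR = 38.4 g / (0.0084 m^2 * 24 h)
Step 3: WVTR = 38.4 / 0.2016 = 190.5 g/m^2/h

190.5 g/m^2/h


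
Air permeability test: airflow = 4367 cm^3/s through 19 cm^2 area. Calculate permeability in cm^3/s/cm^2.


Formula: Air Permeability = Airflow / Test Area
AP = 4367 cm^3/s / 19 cm^2
AP = 229.8 cm^3/s/cm^2

229.8 cm^3/s/cm^2


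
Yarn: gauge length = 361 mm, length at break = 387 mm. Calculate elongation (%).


Formula: Elongation (%) = ((L_break - L0) / L0) * 100
Step 1: Extension = 387 - 361 = 26 mm
Step 2: Elongation = (26 / 361) * 100
Step 3: Elongation = 0.072022 * 100 = 7.2022% ≈ 7.2%

7.2%


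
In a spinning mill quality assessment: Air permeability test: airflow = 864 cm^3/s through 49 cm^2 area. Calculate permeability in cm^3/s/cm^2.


Formula: Air Permeability = Airflow / Test Area
AP = 864 cm^3/s / 49 cm^2
AP = 17.6 cm^3/s/cm^2

17.6 cm^3/s/cm^2


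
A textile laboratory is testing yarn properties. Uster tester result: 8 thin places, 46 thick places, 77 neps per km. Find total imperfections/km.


Formula: Total = thin places + thick places + neps
Total = 8 + 46 + 77
Total = 131 imperfections/km

131 imperfections/km


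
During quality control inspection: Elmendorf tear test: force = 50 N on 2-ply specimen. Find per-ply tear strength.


Formula: Per-ply strength = Total force / Number of plies
Per-ply = 50 N / 2
Per-ply = 25 N

25 N


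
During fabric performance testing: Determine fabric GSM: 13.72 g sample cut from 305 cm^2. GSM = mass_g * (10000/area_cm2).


Formula: GSM = mass_g / area_m2
Step 1: Convert area: 305 cm^2 = 305 / 10000 = 0.0305 m^2
Step 2: GSM = 13.72 g / 0.0305 m^2 = 449.8 g/m^2

449.8 g/m^2


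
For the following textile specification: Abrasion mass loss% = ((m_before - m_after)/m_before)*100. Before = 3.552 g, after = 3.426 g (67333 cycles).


Formula: Mass loss% = ((m_before - m_after) / m_before) * 100
Step 1: Mass loss = 3.552 - 3.426 = 0.126 g
Step 2: Ratio = 0.126 / 3.552 = 0.035473
Step 3: Mass loss% = 0.035473 * 100 = 3.5473% ≈ 3.55%

3.55%


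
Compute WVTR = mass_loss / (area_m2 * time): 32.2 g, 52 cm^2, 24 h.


Formula: WVTR = mass_loss / (area * time)
Step 1: Convert area: 52 cm^2 = 0.0052 m^2
Step 2: WVTR = 32.2 g / (0.0052 m^2 * 24 h)
Step 3: WVTR = 32.2 / 0.1248 = 258.0 g/m^2/h

258.0 g/m^2/h


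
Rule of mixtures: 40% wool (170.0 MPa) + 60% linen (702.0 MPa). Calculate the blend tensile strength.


Formula: Blend property = (fraction_A * property_A) + (fraction_B * property_B)
Step 1: Contribution A = 40/100 * 170.0 MPa = 68.0 MPa
Step 2: Contribution B = 60/100 * 702.0 MPa = 421.2 MPa
Step 3: Blend tensile strength = 68.0 + 421.2 = 489.2 MPa

489.2 MPa


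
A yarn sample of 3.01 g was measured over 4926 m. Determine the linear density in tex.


Formula: Tex = (mass_g / length_m) * 1000
Substituting: Tex = (3.01 / 4926) * 1000
Intermediate: 3.01 / 4926 = 0.00061104 g/m
Tex = 0.00061104 * 1000 = 0.61 tex

0.61 tex


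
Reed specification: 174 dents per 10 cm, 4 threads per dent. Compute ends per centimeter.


Formula: EPC = (dents per 10 cm * ends per dent) / 10
Step 1: Total ends per 10 cm = 174 * 4 = 696
Step 2: EPC = 696 / 10 = 69.6 ends/cm

69.6 ends/cm


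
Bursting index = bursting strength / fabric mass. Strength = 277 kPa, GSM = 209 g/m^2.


Formula: Bursting Index = Bursting Strength / Fabric GSM
BI = 277 kPa / 209 g/m^2
BI = 1.325 kPa/(g/m^2)

1.325 kPa/(g/m^2)


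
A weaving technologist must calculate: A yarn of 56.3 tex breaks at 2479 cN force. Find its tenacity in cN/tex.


Formula: Tenacity = Breaking force / Linear density
Tenacity = 2479 cN / 56.3 tex
Tenacity = 44.03 cN/tex

44.03 cN/tex


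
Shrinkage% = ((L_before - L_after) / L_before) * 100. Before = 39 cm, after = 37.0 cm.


Formula: Shrinkage% = ((L_before - L_after) / L_before) * 100
Step 1: Shrinkage = 39 - 37.0 = 2.0 cm
Step 2: Shrinkage% = (2.0 / 39) * 100
Step 3: Shrinkage% = 0.051282 * 100 = 5.1282% ≈ 5.1%

5.1%


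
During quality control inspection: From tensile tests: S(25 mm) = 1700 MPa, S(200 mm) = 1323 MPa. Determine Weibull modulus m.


Formula: m = ln(L1/L2) / ln(S2/S1)
Step 1: ln(L1/L2) = ln(25/200) = -2.07944
Step 2: S2/S1 = 1323/1700 = 0.77824
Step 3: ln(S2/S1) = ln(0.77824) = -0.25072
Step 4: m = -2.07944 / -0.25072 = 8.29

8.29 (Weibull m)


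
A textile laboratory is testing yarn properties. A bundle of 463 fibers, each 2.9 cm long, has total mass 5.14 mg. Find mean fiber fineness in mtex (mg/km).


Formula: fineness (mtex) = mass (mg) / total length (km) = (mass_mg / total_length_m) * 1000
Step 1: Convert fiber length: 2.9 cm = 0.029 m
Step 2: Total fiber length = 463 * 0.029 = 13.427 m
Step 3: Linear density = 5.14 mg / 13.427 m = 0.3828 mg/m
Step 4: fineness = 0.3828 * 1000 = 382.8 mtex

382.8 mtex


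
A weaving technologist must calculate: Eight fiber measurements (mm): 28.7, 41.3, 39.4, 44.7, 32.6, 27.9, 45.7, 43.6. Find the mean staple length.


Formula: Mean = sum of lengths / count
Sum = 28.7 + 41.3 + 39.4 + 44.7 + 32.6 + 27.9 + 45.7 + 43.6
Sum = 303.9 mm
Mean = 303.9 / 8 = 37.99 mm

37.99 mm


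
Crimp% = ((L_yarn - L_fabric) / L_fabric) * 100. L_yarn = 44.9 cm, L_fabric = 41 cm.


Formula: Crimp% = ((L_yarn - L_fabric) / L_fabric) * 100
Step 1: Extension = 44.9 - 41 = 3.9 cm
Step 2: Crimp% = (3.9 / 41) * 100
Step 3: Crimp% = 0.095122 * 100 = 9.5122% ≈ 9.5%

9.5%


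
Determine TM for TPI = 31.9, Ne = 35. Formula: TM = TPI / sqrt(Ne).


Formula: TM = TPI / sqrt(Ne)
Step 1: sqrt(Ne) = sqrt(35) = 5.9161
Step 2: TM = 31.9 / 5.9161 = 5.39

5.39 TM


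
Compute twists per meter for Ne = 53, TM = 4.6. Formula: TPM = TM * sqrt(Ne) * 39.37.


Formula: TPM = TM * sqrt(Ne) * 39.37
Step 1: sqrt(Ne) = sqrt(53) = 7.2801
Step 2: TM * sqrt(Ne) = 4.6 * 7.2801 = 33.4885
Step 3: TPM = 33.4885 * 39.37 = 1318 twists/m

1318 twists/m


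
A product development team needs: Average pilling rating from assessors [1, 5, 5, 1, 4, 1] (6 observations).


Formula: Mean = sum / count
Sum = 1 + 5 + 5 + 1 + 4 + 1 = 17
Mean = 17 / 6 = 2.8

2.8


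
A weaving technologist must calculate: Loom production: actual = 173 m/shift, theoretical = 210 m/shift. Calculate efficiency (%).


Formula: Efficiency% = (Actual output / Theoretical output) * 100
Efficiency% = (173 / 210) * 100
Efficiency% = 0.82381 * 100 = 82.381% ≈ 82.4%

82.4%


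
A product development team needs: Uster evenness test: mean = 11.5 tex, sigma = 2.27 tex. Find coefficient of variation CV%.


Formula: CV% = (standard deviation / mean) * 100
Step 1: Ratio = 2.27 / 11.5 = 0.197391
Step 2: CV% = 0.197391 * 100 = 19.7391% ≈ 19.7%

19.7%


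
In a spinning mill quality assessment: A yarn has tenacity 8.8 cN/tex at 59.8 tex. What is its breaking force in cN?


Formula: Breaking force = Tenacity * Linear density
F = 8.8 cN/tex * 59.8 tex
F = 526.24 cN

526.24 cN


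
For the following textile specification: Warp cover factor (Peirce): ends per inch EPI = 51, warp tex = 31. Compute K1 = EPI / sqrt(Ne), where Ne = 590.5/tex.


Formula: K1 = EPI / sqrt(Ne), with Ne = 590.5 / tex_warp
Step 1: Ne = 590.5 / 31 = 19.048
Step 2: sqrt(Ne) = sqrt(19.048) = 4.3644
Step 3: K1 = 51 / 4.3644 = 11.7

11.7


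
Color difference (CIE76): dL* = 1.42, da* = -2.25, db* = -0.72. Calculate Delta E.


Formula: Delta E = sqrt(dL*^2 + da*^2 + db*^2)
Step 1: dL*^2 = 1.42^2 = 2.0164
Step 2: da*^2 = (-2.25)^2 = 5.0625
Step 3: db*^2 = (-0.72)^2 = 0.5184
Step 4: Sum = 2.0164 + 5.0625 + 0.5184 = 7.5973
Step 5: Delta E = sqrt(7.5973) = 2.76

2.76 Delta E


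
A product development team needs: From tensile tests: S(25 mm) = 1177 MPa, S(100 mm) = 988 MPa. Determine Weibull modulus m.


Formula: m = ln(L1/L2) / ln(S2/S1)
Step 1: ln(L1/L2) = ln(25/100) = -1.38629
Step 2: S2/S1 = 988/1177 = 0.83942
Step 3: ln(S2/S1) = ln(0.83942) = -0.17504
Step 4: m = -1.38629 / -0.17504 = 7.92

7.92 (Weibull m)


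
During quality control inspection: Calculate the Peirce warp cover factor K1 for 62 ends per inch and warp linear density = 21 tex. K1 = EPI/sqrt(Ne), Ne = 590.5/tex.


Formula: K1 = EPI / sqrt(Ne), with Ne = 590.5 / tex_warp
Step 1: Ne = 590.5 / 21 = 28.119
Step 2: sqrt(Ne) = sqrt(28.119) = 5.3027
Step 3: K1 = 62 / 5.3027 = 11.7

11.7


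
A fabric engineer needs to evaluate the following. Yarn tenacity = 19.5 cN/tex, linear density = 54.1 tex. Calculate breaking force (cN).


Formula: Breaking force = Tenacity * Linear density
F = 19.5 cN/tex * 54.1 tex
F = 1054.95 cN

1054.95 cN


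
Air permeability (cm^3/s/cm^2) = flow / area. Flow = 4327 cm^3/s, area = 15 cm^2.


Formula: Air Permeability = Airflow / Test Area
AP = 4327 cm^3/s / 15 cm^2
AP = 288.5 cm^3/s/cm^2

288.5 cm^3/s/cm^2


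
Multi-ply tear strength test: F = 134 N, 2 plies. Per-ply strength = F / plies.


Formula: Per-ply strength = Total force / Number of plies
Per-ply = 134 N / 2
Per-ply = 67 N

67 N


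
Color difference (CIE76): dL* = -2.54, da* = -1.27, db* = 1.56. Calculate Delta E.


Formula: Delta E = sqrt(dL*^2 + da*^2 + db*^2)
Step 1: dL*^2 = (-2.54)^2 = 6.4516
Step 2: da*^2 = (-1.27)^2 = 1.6129
Step 3: db*^2 = 1.56^2 = 2.4336
Step 4: Sum = 6.4516 + 1.6129 + 2.4336 = 10.4981
Step 5: Delta E = sqrt(10.4981) = 3.24

3.24 Delta E


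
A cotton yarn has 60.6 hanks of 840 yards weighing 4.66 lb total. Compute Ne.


Formula: Ne = hanks / mass_lb
Substituting: Ne = 60.6 / 4.66
Ne = 13.0

13.0 Ne


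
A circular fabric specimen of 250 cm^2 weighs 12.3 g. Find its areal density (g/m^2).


Formula: GSM = mass_g / area_m2
Step 1: Convert area: 250 cm^2 = 250 / 10000 = 0.025 m^2
Step 2: GSM = 12.3 g / 0.025 m^2 = 492.0 g/m^2

492.0 g/m^2


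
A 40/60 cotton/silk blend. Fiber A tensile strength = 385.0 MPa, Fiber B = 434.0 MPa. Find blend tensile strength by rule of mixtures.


Formula: Blend property = (fraction_A * property_A) + (fraction_B * property_B)
Step 1: Contribution A = 40/100 * 385.0 MPa = 154.0 MPa
Step 2: Contribution B = 60/100 * 434.0 MPa = 260.4 MPa
Step 3: Blend tensile strength = 154.0 + 260.4 = 414.4 MPa

414.4 MPa


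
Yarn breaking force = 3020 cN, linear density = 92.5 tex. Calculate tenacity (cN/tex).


Formula: Tenacity = Breaking force / Linear density
Tenacity = 3020 cN / 92.5 tex
Tenacity = 32.65 cN/tex

32.65 cN/tex


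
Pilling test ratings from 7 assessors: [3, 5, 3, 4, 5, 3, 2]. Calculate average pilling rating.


Formula: Mean = sum / count
Sum = 3 + 5 + 3 + 4 + 5 + 3 + 2 = 25
Mean = 25 / 7 = 3.6

3.6


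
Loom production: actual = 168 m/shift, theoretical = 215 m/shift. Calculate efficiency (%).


Formula: Efficiency% = (Actual output / Theoretical output) * 100
Efficiency% = (168 / 215) * 100
Efficiency% = 0.781395 * 100 = 78.1395% ≈ 78.1%

78.1%


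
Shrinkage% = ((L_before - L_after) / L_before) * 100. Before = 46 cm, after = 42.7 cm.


Formula: Shrinkage% = ((L_before - L_after) / L_before) * 100
Step 1: Shrinkage = 46 - 42.7 = 3.3 cm
Step 2: Shrinkage% = (3.3 / 46) * 100
Step 3: Shrinkage% = 0.071739 * 100 = 7.1739% ≈ 7.2%

7.2%


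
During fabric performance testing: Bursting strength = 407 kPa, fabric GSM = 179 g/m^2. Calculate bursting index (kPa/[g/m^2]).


Formula: Bursting Index = Bursting Strength / Fabric GSM
BI = 407 kPa / 179 g/m^2
BI = 2.274 kPa/(g/m^2)

2.274 kPa/(g/m^2)


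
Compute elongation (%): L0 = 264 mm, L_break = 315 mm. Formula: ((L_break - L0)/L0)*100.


Formula: Elongation (%) = ((L_break - L0) / L0) * 100
Step 1: Extension = 315 - 264 = 51 mm
Step 2: Elongation = (51 / 264) * 100
Step 3: Elongation = 0.193182 * 100 = 19.3182% ≈ 19.3%

19.3%


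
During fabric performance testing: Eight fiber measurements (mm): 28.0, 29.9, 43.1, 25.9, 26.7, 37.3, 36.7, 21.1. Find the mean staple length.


Formula: Mean = sum of lengths / count
Sum = 28.0 + 29.9 + 43.1 + 25.9 + 26.7 + 37.3 + 36.7 + 21.1
Sum = 248.7 mm
Mean = 248.7 / 8 = 31.09 mm

31.09 mm
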